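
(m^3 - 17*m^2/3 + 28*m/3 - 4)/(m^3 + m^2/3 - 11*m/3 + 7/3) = (3*m^3 - 17*m^2 + 28*m - 12)/(3*m^3 + m^2 - 11*m + 7)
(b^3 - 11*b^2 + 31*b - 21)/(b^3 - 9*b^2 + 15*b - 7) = (b - 3)/(b - 1)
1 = 1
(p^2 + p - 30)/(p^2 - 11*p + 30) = (p + 6)/(p - 6)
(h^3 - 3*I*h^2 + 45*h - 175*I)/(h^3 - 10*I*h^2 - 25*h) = (h + 7*I)/h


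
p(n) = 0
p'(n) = 0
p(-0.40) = 0.00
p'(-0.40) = 0.00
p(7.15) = 0.00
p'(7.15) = 0.00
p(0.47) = 0.00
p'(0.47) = 0.00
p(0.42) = 0.00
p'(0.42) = 0.00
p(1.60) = 0.00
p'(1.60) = 0.00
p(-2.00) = 0.00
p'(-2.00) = 0.00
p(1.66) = 0.00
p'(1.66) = 0.00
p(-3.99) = 0.00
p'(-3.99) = 0.00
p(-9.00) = 0.00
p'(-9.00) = 0.00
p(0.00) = 0.00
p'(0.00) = 0.00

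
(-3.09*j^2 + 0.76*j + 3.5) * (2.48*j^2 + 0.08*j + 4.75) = -7.6632*j^4 + 1.6376*j^3 - 5.9367*j^2 + 3.89*j + 16.625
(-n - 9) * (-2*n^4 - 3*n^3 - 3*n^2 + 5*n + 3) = 2*n^5 + 21*n^4 + 30*n^3 + 22*n^2 - 48*n - 27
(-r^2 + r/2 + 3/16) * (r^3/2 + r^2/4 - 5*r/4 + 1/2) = -r^5/2 + 47*r^3/32 - 69*r^2/64 + r/64 + 3/32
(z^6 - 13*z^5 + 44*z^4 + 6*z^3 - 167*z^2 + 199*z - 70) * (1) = z^6 - 13*z^5 + 44*z^4 + 6*z^3 - 167*z^2 + 199*z - 70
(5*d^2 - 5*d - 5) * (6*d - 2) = 30*d^3 - 40*d^2 - 20*d + 10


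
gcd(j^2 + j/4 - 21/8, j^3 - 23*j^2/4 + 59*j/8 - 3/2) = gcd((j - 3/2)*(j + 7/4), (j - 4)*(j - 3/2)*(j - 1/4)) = j - 3/2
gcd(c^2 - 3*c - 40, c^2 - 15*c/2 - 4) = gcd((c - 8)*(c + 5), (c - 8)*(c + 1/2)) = c - 8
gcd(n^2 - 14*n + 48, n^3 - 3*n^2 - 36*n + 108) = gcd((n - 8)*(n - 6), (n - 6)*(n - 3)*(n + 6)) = n - 6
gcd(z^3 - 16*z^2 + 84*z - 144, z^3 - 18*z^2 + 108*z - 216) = z^2 - 12*z + 36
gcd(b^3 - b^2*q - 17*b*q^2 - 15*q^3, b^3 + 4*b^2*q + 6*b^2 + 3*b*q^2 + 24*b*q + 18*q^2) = b^2 + 4*b*q + 3*q^2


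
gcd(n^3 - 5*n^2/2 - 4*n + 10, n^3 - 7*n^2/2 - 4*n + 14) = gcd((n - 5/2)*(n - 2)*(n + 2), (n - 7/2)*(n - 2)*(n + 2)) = n^2 - 4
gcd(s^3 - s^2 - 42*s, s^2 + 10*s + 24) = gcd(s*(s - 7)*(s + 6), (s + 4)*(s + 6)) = s + 6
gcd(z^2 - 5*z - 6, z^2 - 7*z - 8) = z + 1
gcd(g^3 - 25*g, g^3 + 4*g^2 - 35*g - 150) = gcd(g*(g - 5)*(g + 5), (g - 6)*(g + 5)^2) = g + 5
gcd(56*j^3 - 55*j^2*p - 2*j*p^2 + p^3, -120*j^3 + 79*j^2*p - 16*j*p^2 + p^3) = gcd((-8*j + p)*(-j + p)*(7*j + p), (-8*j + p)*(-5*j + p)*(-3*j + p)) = -8*j + p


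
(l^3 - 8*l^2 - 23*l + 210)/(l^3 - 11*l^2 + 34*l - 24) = (l^2 - 2*l - 35)/(l^2 - 5*l + 4)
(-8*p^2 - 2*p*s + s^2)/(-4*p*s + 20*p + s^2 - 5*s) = (2*p + s)/(s - 5)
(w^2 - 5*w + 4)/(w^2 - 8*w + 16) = (w - 1)/(w - 4)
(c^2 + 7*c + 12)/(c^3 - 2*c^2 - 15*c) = (c + 4)/(c*(c - 5))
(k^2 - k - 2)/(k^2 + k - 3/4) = 4*(k^2 - k - 2)/(4*k^2 + 4*k - 3)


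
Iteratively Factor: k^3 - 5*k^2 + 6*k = (k - 2)*(k^2 - 3*k) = (k - 3)*(k - 2)*(k)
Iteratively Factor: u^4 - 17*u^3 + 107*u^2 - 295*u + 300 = (u - 3)*(u^3 - 14*u^2 + 65*u - 100) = (u - 5)*(u - 3)*(u^2 - 9*u + 20) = (u - 5)*(u - 4)*(u - 3)*(u - 5)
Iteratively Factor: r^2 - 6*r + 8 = (r - 2)*(r - 4)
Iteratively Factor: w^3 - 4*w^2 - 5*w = (w + 1)*(w^2 - 5*w) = (w - 5)*(w + 1)*(w)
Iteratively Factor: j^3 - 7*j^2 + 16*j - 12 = (j - 3)*(j^2 - 4*j + 4) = (j - 3)*(j - 2)*(j - 2)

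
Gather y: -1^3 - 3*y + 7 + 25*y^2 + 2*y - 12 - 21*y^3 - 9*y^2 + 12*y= -21*y^3 + 16*y^2 + 11*y - 6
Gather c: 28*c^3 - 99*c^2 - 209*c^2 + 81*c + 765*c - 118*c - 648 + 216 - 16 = 28*c^3 - 308*c^2 + 728*c - 448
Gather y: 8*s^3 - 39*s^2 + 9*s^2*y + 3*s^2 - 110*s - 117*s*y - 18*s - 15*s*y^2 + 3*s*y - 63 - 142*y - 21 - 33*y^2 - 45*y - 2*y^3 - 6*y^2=8*s^3 - 36*s^2 - 128*s - 2*y^3 + y^2*(-15*s - 39) + y*(9*s^2 - 114*s - 187) - 84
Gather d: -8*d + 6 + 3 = 9 - 8*d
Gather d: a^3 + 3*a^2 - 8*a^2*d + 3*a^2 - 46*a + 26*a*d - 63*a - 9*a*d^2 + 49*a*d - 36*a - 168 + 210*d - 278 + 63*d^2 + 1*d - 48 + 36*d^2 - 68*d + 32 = a^3 + 6*a^2 - 145*a + d^2*(99 - 9*a) + d*(-8*a^2 + 75*a + 143) - 462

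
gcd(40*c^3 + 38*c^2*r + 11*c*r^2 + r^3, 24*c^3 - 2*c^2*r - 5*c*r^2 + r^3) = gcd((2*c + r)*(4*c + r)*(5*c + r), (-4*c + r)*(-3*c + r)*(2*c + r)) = 2*c + r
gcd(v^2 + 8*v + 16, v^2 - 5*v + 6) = 1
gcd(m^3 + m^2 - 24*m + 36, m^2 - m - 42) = m + 6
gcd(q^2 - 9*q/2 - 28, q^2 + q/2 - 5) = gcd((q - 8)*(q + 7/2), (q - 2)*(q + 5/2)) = 1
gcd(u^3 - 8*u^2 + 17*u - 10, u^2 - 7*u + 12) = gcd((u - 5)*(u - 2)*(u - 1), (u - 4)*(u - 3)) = 1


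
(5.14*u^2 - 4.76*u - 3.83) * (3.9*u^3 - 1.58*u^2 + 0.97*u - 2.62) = 20.046*u^5 - 26.6852*u^4 - 2.4304*u^3 - 12.0326*u^2 + 8.7561*u + 10.0346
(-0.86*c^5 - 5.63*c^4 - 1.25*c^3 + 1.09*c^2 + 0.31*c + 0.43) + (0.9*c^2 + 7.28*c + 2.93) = -0.86*c^5 - 5.63*c^4 - 1.25*c^3 + 1.99*c^2 + 7.59*c + 3.36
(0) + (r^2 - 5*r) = r^2 - 5*r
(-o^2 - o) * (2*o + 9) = -2*o^3 - 11*o^2 - 9*o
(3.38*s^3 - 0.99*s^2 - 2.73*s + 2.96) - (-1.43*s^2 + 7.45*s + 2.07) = 3.38*s^3 + 0.44*s^2 - 10.18*s + 0.89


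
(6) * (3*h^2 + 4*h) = 18*h^2 + 24*h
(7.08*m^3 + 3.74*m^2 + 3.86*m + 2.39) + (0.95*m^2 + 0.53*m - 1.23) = 7.08*m^3 + 4.69*m^2 + 4.39*m + 1.16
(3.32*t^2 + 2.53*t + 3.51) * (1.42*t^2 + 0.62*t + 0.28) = 4.7144*t^4 + 5.651*t^3 + 7.4824*t^2 + 2.8846*t + 0.9828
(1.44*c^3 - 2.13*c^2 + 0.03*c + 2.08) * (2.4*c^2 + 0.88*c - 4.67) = 3.456*c^5 - 3.8448*c^4 - 8.5272*c^3 + 14.9655*c^2 + 1.6903*c - 9.7136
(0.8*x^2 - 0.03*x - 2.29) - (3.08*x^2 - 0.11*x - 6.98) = -2.28*x^2 + 0.08*x + 4.69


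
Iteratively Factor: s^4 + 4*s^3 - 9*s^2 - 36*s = (s - 3)*(s^3 + 7*s^2 + 12*s) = (s - 3)*(s + 4)*(s^2 + 3*s) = s*(s - 3)*(s + 4)*(s + 3)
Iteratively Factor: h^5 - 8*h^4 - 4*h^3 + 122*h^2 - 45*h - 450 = (h - 5)*(h^4 - 3*h^3 - 19*h^2 + 27*h + 90) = (h - 5)^2*(h^3 + 2*h^2 - 9*h - 18) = (h - 5)^2*(h + 3)*(h^2 - h - 6) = (h - 5)^2*(h + 2)*(h + 3)*(h - 3)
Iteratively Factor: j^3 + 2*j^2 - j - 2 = (j - 1)*(j^2 + 3*j + 2) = (j - 1)*(j + 2)*(j + 1)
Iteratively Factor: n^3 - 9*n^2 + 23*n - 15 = (n - 5)*(n^2 - 4*n + 3) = (n - 5)*(n - 1)*(n - 3)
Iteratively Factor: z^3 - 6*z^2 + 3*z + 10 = (z + 1)*(z^2 - 7*z + 10) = (z - 2)*(z + 1)*(z - 5)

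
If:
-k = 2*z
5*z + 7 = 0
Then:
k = 14/5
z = -7/5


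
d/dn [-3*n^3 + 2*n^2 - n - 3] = -9*n^2 + 4*n - 1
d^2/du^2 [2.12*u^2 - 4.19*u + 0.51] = 4.24000000000000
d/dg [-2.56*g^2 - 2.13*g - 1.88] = -5.12*g - 2.13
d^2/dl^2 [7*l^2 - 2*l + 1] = 14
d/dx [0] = 0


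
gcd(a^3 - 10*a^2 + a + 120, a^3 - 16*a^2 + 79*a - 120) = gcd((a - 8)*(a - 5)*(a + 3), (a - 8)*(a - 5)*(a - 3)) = a^2 - 13*a + 40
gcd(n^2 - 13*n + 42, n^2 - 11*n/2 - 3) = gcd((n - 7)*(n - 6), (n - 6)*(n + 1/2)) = n - 6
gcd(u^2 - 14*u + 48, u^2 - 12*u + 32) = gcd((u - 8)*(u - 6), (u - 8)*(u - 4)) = u - 8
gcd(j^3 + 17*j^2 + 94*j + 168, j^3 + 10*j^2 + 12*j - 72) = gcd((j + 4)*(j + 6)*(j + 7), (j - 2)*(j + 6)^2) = j + 6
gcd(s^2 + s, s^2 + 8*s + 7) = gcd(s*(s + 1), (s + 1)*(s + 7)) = s + 1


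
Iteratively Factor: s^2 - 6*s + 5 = (s - 1)*(s - 5)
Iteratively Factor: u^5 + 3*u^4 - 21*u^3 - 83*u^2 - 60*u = (u + 1)*(u^4 + 2*u^3 - 23*u^2 - 60*u) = (u - 5)*(u + 1)*(u^3 + 7*u^2 + 12*u) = u*(u - 5)*(u + 1)*(u^2 + 7*u + 12) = u*(u - 5)*(u + 1)*(u + 4)*(u + 3)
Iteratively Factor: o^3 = (o)*(o^2) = o^2*(o)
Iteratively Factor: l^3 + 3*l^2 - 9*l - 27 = (l + 3)*(l^2 - 9) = (l + 3)^2*(l - 3)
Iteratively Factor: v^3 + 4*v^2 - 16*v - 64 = (v + 4)*(v^2 - 16) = (v + 4)^2*(v - 4)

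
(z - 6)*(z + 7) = z^2 + z - 42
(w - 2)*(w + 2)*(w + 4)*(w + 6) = w^4 + 10*w^3 + 20*w^2 - 40*w - 96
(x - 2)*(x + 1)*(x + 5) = x^3 + 4*x^2 - 7*x - 10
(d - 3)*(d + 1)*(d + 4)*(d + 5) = d^4 + 7*d^3 - d^2 - 67*d - 60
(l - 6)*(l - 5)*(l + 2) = l^3 - 9*l^2 + 8*l + 60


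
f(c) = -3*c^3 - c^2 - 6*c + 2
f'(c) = -9*c^2 - 2*c - 6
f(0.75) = -4.33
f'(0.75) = -12.56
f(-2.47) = 55.93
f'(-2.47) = -55.97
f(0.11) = 1.32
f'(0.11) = -6.33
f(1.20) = -11.82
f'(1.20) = -21.36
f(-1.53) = 19.58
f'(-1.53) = -24.01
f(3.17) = -122.63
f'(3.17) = -102.78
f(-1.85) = 28.67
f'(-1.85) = -33.10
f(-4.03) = 206.29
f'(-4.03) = -144.11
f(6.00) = -718.00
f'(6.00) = -342.00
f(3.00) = -106.00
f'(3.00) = -93.00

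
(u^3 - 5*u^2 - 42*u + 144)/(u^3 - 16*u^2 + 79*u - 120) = (u + 6)/(u - 5)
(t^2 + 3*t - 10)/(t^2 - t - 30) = (t - 2)/(t - 6)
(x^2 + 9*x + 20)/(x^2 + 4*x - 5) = (x + 4)/(x - 1)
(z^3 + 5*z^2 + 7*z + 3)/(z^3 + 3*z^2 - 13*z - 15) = (z^2 + 4*z + 3)/(z^2 + 2*z - 15)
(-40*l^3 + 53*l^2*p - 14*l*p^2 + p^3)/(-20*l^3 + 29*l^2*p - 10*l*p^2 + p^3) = (-8*l + p)/(-4*l + p)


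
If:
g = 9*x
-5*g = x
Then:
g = 0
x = 0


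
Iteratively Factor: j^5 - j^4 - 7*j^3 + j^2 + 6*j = (j + 2)*(j^4 - 3*j^3 - j^2 + 3*j) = (j - 3)*(j + 2)*(j^3 - j) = (j - 3)*(j + 1)*(j + 2)*(j^2 - j) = (j - 3)*(j - 1)*(j + 1)*(j + 2)*(j)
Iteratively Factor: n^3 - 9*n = (n + 3)*(n^2 - 3*n) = (n - 3)*(n + 3)*(n)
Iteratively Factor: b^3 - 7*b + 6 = (b - 1)*(b^2 + b - 6) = (b - 2)*(b - 1)*(b + 3)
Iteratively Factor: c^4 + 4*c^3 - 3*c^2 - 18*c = (c + 3)*(c^3 + c^2 - 6*c) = (c - 2)*(c + 3)*(c^2 + 3*c) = (c - 2)*(c + 3)^2*(c)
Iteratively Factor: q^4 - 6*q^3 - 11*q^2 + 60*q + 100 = (q - 5)*(q^3 - q^2 - 16*q - 20) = (q - 5)*(q + 2)*(q^2 - 3*q - 10) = (q - 5)^2*(q + 2)*(q + 2)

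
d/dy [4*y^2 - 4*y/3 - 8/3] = 8*y - 4/3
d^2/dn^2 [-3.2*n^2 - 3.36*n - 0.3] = -6.40000000000000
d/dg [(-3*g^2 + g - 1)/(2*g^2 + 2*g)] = (-2*g^2 + g + 1/2)/(g^2*(g^2 + 2*g + 1))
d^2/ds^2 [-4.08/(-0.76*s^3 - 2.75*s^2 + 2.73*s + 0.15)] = (-(18.6048*s + 22.44)*(0.76*s^3 + 2.75*s^2 - 2.73*s - 0.15) + 4.08*(2.28*s^2 + 5.5*s - 2.73)*(4.56*s^2 + 11.0*s - 5.46))/(0.76*s^3 + 2.75*s^2 - 2.73*s - 0.15)^3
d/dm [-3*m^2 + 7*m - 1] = 7 - 6*m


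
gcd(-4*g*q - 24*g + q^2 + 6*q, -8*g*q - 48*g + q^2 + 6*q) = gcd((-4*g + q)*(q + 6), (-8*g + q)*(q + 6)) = q + 6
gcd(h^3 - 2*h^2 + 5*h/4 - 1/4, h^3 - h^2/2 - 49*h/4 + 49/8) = h - 1/2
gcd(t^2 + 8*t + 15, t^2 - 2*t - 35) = t + 5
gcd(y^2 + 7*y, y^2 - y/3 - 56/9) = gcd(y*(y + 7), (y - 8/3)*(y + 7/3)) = 1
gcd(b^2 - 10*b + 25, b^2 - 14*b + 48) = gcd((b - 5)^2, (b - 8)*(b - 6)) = 1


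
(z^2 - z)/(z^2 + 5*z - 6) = z/(z + 6)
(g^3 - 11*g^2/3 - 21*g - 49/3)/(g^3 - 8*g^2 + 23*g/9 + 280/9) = 3*(3*g^2 + 10*g + 7)/(9*g^2 - 9*g - 40)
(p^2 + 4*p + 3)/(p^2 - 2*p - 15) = (p + 1)/(p - 5)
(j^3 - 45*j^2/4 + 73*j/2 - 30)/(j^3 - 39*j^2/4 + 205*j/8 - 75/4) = 2*(j - 4)/(2*j - 5)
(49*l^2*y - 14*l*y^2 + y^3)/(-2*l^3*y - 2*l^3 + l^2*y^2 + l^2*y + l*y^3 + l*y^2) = y*(49*l^2 - 14*l*y + y^2)/(l*(-2*l^2*y - 2*l^2 + l*y^2 + l*y + y^3 + y^2))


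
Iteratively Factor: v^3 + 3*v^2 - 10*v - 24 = (v - 3)*(v^2 + 6*v + 8) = (v - 3)*(v + 4)*(v + 2)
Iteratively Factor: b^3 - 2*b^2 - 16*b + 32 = (b - 4)*(b^2 + 2*b - 8) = (b - 4)*(b + 4)*(b - 2)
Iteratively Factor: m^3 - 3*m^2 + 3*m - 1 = (m - 1)*(m^2 - 2*m + 1) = (m - 1)^2*(m - 1)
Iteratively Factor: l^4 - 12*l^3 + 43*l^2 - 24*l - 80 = (l + 1)*(l^3 - 13*l^2 + 56*l - 80) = (l - 4)*(l + 1)*(l^2 - 9*l + 20) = (l - 4)^2*(l + 1)*(l - 5)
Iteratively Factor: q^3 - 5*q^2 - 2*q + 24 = (q + 2)*(q^2 - 7*q + 12) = (q - 4)*(q + 2)*(q - 3)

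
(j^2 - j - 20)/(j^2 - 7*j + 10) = (j + 4)/(j - 2)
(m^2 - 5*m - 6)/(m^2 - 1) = (m - 6)/(m - 1)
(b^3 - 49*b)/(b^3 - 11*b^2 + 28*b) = (b + 7)/(b - 4)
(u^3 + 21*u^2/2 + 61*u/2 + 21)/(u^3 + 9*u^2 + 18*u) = (2*u^2 + 9*u + 7)/(2*u*(u + 3))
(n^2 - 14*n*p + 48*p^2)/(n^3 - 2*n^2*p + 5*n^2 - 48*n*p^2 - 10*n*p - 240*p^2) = (n - 6*p)/(n^2 + 6*n*p + 5*n + 30*p)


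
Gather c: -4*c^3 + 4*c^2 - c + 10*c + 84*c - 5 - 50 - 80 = -4*c^3 + 4*c^2 + 93*c - 135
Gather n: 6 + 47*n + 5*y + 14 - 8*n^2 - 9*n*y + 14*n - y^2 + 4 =-8*n^2 + n*(61 - 9*y) - y^2 + 5*y + 24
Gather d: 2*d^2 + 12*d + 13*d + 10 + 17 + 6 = 2*d^2 + 25*d + 33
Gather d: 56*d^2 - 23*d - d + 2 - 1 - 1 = 56*d^2 - 24*d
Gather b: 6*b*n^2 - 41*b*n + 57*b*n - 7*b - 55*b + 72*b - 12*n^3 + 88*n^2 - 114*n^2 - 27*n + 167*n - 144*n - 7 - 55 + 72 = b*(6*n^2 + 16*n + 10) - 12*n^3 - 26*n^2 - 4*n + 10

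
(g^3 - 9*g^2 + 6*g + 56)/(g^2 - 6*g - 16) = (g^2 - 11*g + 28)/(g - 8)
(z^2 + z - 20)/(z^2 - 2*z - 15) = (-z^2 - z + 20)/(-z^2 + 2*z + 15)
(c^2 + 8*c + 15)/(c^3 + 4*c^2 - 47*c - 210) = (c + 3)/(c^2 - c - 42)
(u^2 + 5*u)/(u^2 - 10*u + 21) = u*(u + 5)/(u^2 - 10*u + 21)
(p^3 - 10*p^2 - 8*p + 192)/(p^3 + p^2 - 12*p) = (p^2 - 14*p + 48)/(p*(p - 3))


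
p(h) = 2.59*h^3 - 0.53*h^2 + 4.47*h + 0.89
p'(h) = 7.77*h^2 - 1.06*h + 4.47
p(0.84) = 5.81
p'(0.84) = 9.06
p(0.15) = 1.56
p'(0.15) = 4.49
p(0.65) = 4.28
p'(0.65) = 7.06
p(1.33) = 11.99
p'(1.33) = 16.80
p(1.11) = 8.74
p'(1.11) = 12.87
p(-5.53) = -478.04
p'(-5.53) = 247.95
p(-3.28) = -110.87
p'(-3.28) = 91.54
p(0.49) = 3.26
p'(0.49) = 5.82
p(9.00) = 1886.30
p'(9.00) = 624.30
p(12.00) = 4453.73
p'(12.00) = 1110.63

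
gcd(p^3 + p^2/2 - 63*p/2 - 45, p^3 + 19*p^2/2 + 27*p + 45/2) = p^2 + 13*p/2 + 15/2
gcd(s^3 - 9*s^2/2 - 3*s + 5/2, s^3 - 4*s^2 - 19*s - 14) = s + 1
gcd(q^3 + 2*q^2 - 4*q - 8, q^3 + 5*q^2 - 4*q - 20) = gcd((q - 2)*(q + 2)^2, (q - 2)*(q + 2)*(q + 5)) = q^2 - 4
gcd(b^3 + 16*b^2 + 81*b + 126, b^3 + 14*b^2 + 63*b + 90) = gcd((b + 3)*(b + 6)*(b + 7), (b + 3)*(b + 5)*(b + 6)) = b^2 + 9*b + 18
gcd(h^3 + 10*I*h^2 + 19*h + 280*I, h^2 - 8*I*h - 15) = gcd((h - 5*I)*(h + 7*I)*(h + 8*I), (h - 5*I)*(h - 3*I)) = h - 5*I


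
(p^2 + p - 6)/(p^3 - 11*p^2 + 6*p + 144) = (p - 2)/(p^2 - 14*p + 48)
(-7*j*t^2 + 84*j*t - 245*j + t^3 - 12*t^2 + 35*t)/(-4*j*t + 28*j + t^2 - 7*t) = (-7*j*t + 35*j + t^2 - 5*t)/(-4*j + t)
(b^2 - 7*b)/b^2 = (b - 7)/b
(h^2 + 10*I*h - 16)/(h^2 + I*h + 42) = (h^2 + 10*I*h - 16)/(h^2 + I*h + 42)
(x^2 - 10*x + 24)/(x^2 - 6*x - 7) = (-x^2 + 10*x - 24)/(-x^2 + 6*x + 7)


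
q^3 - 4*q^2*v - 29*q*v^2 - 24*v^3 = (q - 8*v)*(q + v)*(q + 3*v)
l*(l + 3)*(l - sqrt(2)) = l^3 - sqrt(2)*l^2 + 3*l^2 - 3*sqrt(2)*l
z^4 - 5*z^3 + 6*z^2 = z^2*(z - 3)*(z - 2)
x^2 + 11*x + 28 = (x + 4)*(x + 7)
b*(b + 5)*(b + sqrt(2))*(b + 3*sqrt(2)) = b^4 + 5*b^3 + 4*sqrt(2)*b^3 + 6*b^2 + 20*sqrt(2)*b^2 + 30*b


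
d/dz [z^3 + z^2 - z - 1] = 3*z^2 + 2*z - 1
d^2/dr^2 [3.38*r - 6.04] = 0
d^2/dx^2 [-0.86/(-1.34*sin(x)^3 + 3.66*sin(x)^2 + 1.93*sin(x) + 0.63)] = (-0.566940257848307*sin(x)^6 + 1.72056496162919*sin(x)^5 - 0.0459960998530304*sin(x)^4 + 1.07464225060769*sin(x)^2 - 1.04137699484391*sin(x) + 0.0177168830577596*sin(3*x)^2 + 0.712315525430665*sin(3*x) - 0.048390889545821*sin(5*x) + 0.0497849632380717)/(0.366120218579235*sin(x)^3 - 1.0*sin(x)^2 - 0.527322404371585*sin(x) - 0.172131147540984)^3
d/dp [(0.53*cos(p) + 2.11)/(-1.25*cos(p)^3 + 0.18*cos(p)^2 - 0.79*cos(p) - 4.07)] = (-1.325*cos(p)^3 - 7.8171*cos(p)^2 + 0.7596*cos(p) + 0.4902)*sin(p)/(1.5625*cos(p)^6 - 0.45*cos(p)^5 + 2.0074*cos(p)^4 + 9.8906*cos(p)^3 - 0.8411*cos(p)^2 + 6.4306*cos(p) + 16.5649)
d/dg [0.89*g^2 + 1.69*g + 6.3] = 1.78*g + 1.69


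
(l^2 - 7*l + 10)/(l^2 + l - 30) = (l - 2)/(l + 6)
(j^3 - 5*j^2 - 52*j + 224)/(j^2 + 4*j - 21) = (j^2 - 12*j + 32)/(j - 3)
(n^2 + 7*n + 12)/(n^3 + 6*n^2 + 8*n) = (n + 3)/(n*(n + 2))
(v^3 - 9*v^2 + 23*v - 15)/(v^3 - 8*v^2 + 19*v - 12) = (v - 5)/(v - 4)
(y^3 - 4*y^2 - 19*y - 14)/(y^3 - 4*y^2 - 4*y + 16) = (y^2 - 6*y - 7)/(y^2 - 6*y + 8)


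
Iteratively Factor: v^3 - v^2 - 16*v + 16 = (v - 4)*(v^2 + 3*v - 4) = (v - 4)*(v - 1)*(v + 4)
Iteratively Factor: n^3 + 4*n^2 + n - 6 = (n + 3)*(n^2 + n - 2) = (n - 1)*(n + 3)*(n + 2)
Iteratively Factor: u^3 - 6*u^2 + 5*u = (u)*(u^2 - 6*u + 5) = u*(u - 5)*(u - 1)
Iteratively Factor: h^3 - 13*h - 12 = (h - 4)*(h^2 + 4*h + 3) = (h - 4)*(h + 3)*(h + 1)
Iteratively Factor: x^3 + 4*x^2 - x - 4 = (x + 4)*(x^2 - 1) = (x - 1)*(x + 4)*(x + 1)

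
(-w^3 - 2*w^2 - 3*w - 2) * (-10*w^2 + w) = 10*w^5 + 19*w^4 + 28*w^3 + 17*w^2 - 2*w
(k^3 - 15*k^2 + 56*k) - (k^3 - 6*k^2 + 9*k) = -9*k^2 + 47*k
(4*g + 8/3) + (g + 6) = 5*g + 26/3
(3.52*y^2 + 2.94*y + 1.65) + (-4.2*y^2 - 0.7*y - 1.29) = -0.68*y^2 + 2.24*y + 0.36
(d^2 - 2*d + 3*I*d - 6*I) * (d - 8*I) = d^3 - 2*d^2 - 5*I*d^2 + 24*d + 10*I*d - 48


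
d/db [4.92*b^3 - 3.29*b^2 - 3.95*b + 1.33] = 14.76*b^2 - 6.58*b - 3.95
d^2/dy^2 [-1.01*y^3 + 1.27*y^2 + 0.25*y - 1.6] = 2.54 - 6.06*y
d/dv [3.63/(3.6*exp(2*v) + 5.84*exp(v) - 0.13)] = (-26.136*exp(v) - 21.1992)*exp(v)/(3.6*exp(2*v) + 5.84*exp(v) - 0.13)^2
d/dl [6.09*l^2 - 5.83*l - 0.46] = 12.18*l - 5.83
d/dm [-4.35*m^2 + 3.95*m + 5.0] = 3.95 - 8.7*m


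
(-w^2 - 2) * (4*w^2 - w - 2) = -4*w^4 + w^3 - 6*w^2 + 2*w + 4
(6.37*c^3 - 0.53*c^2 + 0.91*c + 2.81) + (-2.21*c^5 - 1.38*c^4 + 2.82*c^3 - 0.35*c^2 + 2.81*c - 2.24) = -2.21*c^5 - 1.38*c^4 + 9.19*c^3 - 0.88*c^2 + 3.72*c + 0.57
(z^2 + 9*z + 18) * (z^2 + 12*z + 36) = z^4 + 21*z^3 + 162*z^2 + 540*z + 648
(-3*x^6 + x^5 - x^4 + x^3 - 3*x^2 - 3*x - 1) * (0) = 0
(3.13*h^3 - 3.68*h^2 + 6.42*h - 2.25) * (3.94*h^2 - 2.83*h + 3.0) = 12.3322*h^5 - 23.3571*h^4 + 45.0992*h^3 - 38.0736*h^2 + 25.6275*h - 6.75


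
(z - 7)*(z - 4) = z^2 - 11*z + 28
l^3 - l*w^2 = l*(l - w)*(l + w)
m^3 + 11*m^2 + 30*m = m*(m + 5)*(m + 6)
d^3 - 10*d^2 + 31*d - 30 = (d - 5)*(d - 3)*(d - 2)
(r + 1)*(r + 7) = r^2 + 8*r + 7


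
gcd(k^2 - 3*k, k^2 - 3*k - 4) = 1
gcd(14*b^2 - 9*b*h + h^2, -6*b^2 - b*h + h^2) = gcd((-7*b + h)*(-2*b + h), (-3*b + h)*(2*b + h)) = 1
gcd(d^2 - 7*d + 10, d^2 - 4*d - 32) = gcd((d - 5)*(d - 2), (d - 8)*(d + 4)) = 1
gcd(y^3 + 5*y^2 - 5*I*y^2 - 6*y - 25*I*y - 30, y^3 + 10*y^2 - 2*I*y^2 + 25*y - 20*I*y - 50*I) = y^2 + y*(5 - 2*I) - 10*I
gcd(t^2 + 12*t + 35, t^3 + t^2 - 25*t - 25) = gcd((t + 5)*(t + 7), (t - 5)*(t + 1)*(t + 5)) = t + 5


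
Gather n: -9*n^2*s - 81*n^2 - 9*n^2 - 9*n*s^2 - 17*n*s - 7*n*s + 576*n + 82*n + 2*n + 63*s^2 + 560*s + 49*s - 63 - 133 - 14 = n^2*(-9*s - 90) + n*(-9*s^2 - 24*s + 660) + 63*s^2 + 609*s - 210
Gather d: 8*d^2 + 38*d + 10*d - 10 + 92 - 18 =8*d^2 + 48*d + 64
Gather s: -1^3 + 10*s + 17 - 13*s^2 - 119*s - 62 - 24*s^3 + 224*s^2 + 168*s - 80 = -24*s^3 + 211*s^2 + 59*s - 126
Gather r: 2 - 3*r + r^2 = r^2 - 3*r + 2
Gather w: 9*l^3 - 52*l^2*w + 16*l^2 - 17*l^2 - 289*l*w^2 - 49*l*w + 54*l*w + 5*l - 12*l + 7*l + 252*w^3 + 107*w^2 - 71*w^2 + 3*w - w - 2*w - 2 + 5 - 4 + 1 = 9*l^3 - l^2 + 252*w^3 + w^2*(36 - 289*l) + w*(-52*l^2 + 5*l)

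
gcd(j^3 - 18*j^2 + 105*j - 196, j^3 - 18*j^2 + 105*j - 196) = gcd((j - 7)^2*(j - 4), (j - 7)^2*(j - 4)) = j^3 - 18*j^2 + 105*j - 196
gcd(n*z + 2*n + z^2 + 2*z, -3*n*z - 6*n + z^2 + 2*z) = z + 2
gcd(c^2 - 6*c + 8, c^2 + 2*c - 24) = c - 4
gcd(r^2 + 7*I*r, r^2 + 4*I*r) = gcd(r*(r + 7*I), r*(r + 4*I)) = r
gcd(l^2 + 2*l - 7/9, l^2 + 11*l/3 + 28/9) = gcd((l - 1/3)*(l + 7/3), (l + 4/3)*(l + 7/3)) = l + 7/3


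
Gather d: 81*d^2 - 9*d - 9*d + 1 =81*d^2 - 18*d + 1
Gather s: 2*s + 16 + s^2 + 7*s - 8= s^2 + 9*s + 8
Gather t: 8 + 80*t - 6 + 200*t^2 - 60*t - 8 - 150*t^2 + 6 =50*t^2 + 20*t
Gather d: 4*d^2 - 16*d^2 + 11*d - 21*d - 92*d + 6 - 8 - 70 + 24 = -12*d^2 - 102*d - 48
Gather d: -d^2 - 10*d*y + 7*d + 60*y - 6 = -d^2 + d*(7 - 10*y) + 60*y - 6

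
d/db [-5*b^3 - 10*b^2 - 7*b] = -15*b^2 - 20*b - 7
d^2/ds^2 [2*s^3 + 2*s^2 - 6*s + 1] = 12*s + 4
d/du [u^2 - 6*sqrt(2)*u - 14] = 2*u - 6*sqrt(2)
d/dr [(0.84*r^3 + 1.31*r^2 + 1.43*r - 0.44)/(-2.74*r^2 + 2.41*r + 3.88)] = (-2.3016*r^4 + 4.0488*r^3 + 16.8529*r^2 + 7.7544*r + 6.6088)/(7.5076*r^4 - 13.2068*r^3 - 15.4543*r^2 + 18.7016*r + 15.0544)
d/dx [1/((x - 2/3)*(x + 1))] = 3*(-6*x - 1)/(9*x^4 + 6*x^3 - 11*x^2 - 4*x + 4)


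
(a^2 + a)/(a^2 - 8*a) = (a + 1)/(a - 8)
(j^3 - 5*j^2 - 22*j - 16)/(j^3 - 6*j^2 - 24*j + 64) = (j^2 + 3*j + 2)/(j^2 + 2*j - 8)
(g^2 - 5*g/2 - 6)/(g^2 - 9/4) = 2*(g - 4)/(2*g - 3)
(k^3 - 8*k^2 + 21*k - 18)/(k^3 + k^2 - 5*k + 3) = (k^3 - 8*k^2 + 21*k - 18)/(k^3 + k^2 - 5*k + 3)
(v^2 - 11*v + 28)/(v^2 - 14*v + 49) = (v - 4)/(v - 7)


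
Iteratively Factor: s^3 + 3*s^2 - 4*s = (s + 4)*(s^2 - s) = (s - 1)*(s + 4)*(s)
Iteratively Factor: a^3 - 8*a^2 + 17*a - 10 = (a - 2)*(a^2 - 6*a + 5) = (a - 5)*(a - 2)*(a - 1)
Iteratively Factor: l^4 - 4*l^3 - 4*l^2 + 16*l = (l - 4)*(l^3 - 4*l) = l*(l - 4)*(l^2 - 4) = l*(l - 4)*(l + 2)*(l - 2)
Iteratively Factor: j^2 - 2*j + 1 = (j - 1)*(j - 1)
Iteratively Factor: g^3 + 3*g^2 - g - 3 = (g - 1)*(g^2 + 4*g + 3) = (g - 1)*(g + 1)*(g + 3)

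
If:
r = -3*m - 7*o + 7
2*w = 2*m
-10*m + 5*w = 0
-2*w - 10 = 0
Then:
No Solution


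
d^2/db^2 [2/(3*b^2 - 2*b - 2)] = 4*(9*b^2 - 6*b - 4*(3*b - 1)^2 - 6)/(-3*b^2 + 2*b + 2)^3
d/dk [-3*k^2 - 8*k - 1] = -6*k - 8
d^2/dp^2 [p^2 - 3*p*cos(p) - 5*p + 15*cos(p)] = 3*p*cos(p) + 6*sin(p) - 15*cos(p) + 2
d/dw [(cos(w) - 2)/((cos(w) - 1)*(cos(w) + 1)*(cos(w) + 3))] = (-21*cos(w) - 3*cos(2*w) + cos(3*w) + 7)/(2*(cos(w) + 3)^2*sin(w)^3)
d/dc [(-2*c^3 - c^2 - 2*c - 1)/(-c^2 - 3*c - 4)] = (2*c^4 + 12*c^3 + 25*c^2 + 6*c + 5)/(c^4 + 6*c^3 + 17*c^2 + 24*c + 16)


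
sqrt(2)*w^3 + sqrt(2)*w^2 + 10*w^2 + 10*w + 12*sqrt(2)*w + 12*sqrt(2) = (w + 2*sqrt(2))*(w + 3*sqrt(2))*(sqrt(2)*w + sqrt(2))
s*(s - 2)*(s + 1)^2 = s^4 - 3*s^2 - 2*s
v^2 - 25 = (v - 5)*(v + 5)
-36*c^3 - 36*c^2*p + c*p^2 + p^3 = (-6*c + p)*(c + p)*(6*c + p)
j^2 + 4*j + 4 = (j + 2)^2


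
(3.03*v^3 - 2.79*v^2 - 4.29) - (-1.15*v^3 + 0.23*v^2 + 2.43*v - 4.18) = 4.18*v^3 - 3.02*v^2 - 2.43*v - 0.11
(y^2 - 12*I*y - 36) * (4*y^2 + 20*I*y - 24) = 4*y^4 - 28*I*y^3 + 72*y^2 - 432*I*y + 864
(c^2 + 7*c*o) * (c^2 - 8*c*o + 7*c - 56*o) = c^4 - c^3*o + 7*c^3 - 56*c^2*o^2 - 7*c^2*o - 392*c*o^2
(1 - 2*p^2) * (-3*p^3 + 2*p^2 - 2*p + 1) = 6*p^5 - 4*p^4 + p^3 - 2*p + 1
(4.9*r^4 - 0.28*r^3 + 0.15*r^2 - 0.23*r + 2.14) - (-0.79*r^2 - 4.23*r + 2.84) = 4.9*r^4 - 0.28*r^3 + 0.94*r^2 + 4.0*r - 0.7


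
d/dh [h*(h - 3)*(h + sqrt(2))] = h*(h - 3) + h*(h + sqrt(2)) + (h - 3)*(h + sqrt(2))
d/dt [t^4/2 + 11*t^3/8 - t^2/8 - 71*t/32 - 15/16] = 2*t^3 + 33*t^2/8 - t/4 - 71/32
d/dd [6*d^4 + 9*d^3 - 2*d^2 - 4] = d*(24*d^2 + 27*d - 4)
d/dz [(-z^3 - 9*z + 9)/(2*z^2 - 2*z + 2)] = z*(-z^3 + 2*z^2 + 6*z - 18)/(2*(z^4 - 2*z^3 + 3*z^2 - 2*z + 1))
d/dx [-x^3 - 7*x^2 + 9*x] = -3*x^2 - 14*x + 9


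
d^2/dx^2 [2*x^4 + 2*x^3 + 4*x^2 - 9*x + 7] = 24*x^2 + 12*x + 8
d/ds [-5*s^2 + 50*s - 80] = 50 - 10*s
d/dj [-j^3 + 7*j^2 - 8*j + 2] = -3*j^2 + 14*j - 8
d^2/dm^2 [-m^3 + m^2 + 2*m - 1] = 2 - 6*m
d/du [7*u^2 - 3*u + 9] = 14*u - 3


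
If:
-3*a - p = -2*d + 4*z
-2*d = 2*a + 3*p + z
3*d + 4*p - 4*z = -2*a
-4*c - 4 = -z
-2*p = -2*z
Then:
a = 0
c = -1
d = 0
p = 0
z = 0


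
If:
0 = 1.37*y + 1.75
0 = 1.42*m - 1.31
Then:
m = 0.92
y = -1.28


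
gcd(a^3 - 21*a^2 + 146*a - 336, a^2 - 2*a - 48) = a - 8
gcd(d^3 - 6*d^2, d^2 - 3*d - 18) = d - 6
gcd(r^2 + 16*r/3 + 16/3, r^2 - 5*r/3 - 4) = r + 4/3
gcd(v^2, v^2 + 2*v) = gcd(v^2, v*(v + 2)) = v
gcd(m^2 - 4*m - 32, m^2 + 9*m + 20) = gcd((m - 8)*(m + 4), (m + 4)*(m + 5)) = m + 4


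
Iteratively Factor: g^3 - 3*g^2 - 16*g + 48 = (g - 4)*(g^2 + g - 12) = (g - 4)*(g + 4)*(g - 3)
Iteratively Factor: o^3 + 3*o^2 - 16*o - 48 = (o - 4)*(o^2 + 7*o + 12) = (o - 4)*(o + 3)*(o + 4)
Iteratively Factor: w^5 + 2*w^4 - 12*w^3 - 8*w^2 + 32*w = (w)*(w^4 + 2*w^3 - 12*w^2 - 8*w + 32) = w*(w - 2)*(w^3 + 4*w^2 - 4*w - 16) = w*(w - 2)^2*(w^2 + 6*w + 8) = w*(w - 2)^2*(w + 2)*(w + 4)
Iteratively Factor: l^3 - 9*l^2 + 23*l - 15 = (l - 3)*(l^2 - 6*l + 5) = (l - 5)*(l - 3)*(l - 1)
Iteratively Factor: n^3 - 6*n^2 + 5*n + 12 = (n + 1)*(n^2 - 7*n + 12) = (n - 4)*(n + 1)*(n - 3)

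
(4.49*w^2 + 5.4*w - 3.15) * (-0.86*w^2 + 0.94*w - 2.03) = -3.8614*w^4 - 0.4234*w^3 - 1.3297*w^2 - 13.923*w + 6.3945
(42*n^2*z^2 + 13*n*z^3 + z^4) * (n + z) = 42*n^3*z^2 + 55*n^2*z^3 + 14*n*z^4 + z^5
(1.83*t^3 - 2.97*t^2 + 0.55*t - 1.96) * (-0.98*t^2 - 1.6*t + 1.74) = -1.7934*t^5 - 0.0174000000000003*t^4 + 7.3972*t^3 - 4.127*t^2 + 4.093*t - 3.4104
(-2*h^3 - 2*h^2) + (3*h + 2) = -2*h^3 - 2*h^2 + 3*h + 2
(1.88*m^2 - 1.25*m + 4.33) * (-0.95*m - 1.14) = -1.786*m^3 - 0.9557*m^2 - 2.6885*m - 4.9362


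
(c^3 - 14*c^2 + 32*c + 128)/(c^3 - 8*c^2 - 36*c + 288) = (c^2 - 6*c - 16)/(c^2 - 36)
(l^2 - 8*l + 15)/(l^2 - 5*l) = (l - 3)/l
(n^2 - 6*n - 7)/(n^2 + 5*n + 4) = (n - 7)/(n + 4)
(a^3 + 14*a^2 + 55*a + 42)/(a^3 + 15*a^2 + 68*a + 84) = (a + 1)/(a + 2)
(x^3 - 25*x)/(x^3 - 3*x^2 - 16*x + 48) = x*(x^2 - 25)/(x^3 - 3*x^2 - 16*x + 48)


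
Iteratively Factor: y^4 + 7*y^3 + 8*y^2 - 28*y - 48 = (y + 2)*(y^3 + 5*y^2 - 2*y - 24) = (y + 2)*(y + 3)*(y^2 + 2*y - 8) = (y + 2)*(y + 3)*(y + 4)*(y - 2)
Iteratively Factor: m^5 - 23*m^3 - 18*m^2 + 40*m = (m - 1)*(m^4 + m^3 - 22*m^2 - 40*m) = (m - 1)*(m + 2)*(m^3 - m^2 - 20*m) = m*(m - 1)*(m + 2)*(m^2 - m - 20) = m*(m - 1)*(m + 2)*(m + 4)*(m - 5)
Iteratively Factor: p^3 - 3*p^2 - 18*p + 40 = (p - 5)*(p^2 + 2*p - 8) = (p - 5)*(p - 2)*(p + 4)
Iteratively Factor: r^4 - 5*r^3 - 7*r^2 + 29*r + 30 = (r - 3)*(r^3 - 2*r^2 - 13*r - 10) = (r - 3)*(r + 2)*(r^2 - 4*r - 5) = (r - 3)*(r + 1)*(r + 2)*(r - 5)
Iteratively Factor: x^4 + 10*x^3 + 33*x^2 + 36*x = (x)*(x^3 + 10*x^2 + 33*x + 36) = x*(x + 4)*(x^2 + 6*x + 9) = x*(x + 3)*(x + 4)*(x + 3)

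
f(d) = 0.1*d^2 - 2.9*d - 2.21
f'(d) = 0.2*d - 2.9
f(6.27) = -16.46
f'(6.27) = -1.65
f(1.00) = -5.01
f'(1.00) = -2.70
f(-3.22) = 8.16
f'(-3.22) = -3.54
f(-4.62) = 13.32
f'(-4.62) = -3.82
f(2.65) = -9.19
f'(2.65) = -2.37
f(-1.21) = 1.45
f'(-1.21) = -3.14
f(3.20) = -10.47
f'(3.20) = -2.26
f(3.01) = -10.03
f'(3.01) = -2.30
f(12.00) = -22.61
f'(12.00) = -0.50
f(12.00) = -22.61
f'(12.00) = -0.50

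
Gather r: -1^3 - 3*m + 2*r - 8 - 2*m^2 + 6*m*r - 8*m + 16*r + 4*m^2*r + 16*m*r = -2*m^2 - 11*m + r*(4*m^2 + 22*m + 18) - 9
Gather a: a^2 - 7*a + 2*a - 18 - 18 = a^2 - 5*a - 36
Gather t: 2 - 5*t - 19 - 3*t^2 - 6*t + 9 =-3*t^2 - 11*t - 8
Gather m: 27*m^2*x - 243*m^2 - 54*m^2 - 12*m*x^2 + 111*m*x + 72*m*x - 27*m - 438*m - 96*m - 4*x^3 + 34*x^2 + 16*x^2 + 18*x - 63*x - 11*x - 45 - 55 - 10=m^2*(27*x - 297) + m*(-12*x^2 + 183*x - 561) - 4*x^3 + 50*x^2 - 56*x - 110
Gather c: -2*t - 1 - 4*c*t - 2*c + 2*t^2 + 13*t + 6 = c*(-4*t - 2) + 2*t^2 + 11*t + 5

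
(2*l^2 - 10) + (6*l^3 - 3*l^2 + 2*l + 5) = 6*l^3 - l^2 + 2*l - 5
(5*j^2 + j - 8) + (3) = 5*j^2 + j - 5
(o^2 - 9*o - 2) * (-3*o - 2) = -3*o^3 + 25*o^2 + 24*o + 4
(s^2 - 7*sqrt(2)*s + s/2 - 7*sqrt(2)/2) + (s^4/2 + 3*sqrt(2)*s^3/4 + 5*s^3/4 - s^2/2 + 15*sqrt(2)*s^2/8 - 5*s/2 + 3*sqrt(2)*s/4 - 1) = s^4/2 + 3*sqrt(2)*s^3/4 + 5*s^3/4 + s^2/2 + 15*sqrt(2)*s^2/8 - 25*sqrt(2)*s/4 - 2*s - 7*sqrt(2)/2 - 1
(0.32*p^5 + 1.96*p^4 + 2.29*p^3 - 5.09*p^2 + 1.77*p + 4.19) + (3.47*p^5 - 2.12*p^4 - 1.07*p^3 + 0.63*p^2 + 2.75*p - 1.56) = 3.79*p^5 - 0.16*p^4 + 1.22*p^3 - 4.46*p^2 + 4.52*p + 2.63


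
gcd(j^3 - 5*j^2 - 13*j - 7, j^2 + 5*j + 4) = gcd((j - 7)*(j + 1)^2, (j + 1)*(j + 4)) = j + 1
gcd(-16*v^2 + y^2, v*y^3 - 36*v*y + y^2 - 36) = 1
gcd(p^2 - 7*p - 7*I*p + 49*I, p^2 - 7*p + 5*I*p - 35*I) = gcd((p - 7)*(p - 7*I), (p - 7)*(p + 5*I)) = p - 7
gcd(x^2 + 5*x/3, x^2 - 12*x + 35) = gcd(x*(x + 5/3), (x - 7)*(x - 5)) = 1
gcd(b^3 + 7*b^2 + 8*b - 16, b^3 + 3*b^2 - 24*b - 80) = b^2 + 8*b + 16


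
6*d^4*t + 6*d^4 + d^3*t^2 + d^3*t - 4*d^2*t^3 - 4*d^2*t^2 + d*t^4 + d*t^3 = (-3*d + t)*(-2*d + t)*(d + t)*(d*t + d)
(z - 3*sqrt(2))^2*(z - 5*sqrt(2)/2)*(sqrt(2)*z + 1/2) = sqrt(2)*z^4 - 33*z^3/2 + 175*sqrt(2)*z^2/4 - 66*z - 45*sqrt(2)/2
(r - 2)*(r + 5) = r^2 + 3*r - 10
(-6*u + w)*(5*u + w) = -30*u^2 - u*w + w^2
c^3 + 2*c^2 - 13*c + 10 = (c - 2)*(c - 1)*(c + 5)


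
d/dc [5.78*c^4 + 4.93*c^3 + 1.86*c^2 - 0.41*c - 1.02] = 23.12*c^3 + 14.79*c^2 + 3.72*c - 0.41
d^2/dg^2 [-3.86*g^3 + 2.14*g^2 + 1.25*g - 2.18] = 4.28 - 23.16*g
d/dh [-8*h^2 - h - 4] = -16*h - 1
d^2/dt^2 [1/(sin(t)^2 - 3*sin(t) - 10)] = (-4*sin(t)^4 + 9*sin(t)^3 - 43*sin(t)^2 + 12*sin(t) + 38)/((sin(t) - 5)^3*(sin(t) + 2)^3)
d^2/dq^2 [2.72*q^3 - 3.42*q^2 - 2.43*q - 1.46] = 16.32*q - 6.84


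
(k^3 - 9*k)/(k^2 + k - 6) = k*(k - 3)/(k - 2)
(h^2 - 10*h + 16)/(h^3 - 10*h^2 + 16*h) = 1/h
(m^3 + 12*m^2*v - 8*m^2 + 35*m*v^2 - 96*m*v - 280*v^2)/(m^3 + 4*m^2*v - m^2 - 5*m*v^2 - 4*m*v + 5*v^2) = (-m^2 - 7*m*v + 8*m + 56*v)/(-m^2 + m*v + m - v)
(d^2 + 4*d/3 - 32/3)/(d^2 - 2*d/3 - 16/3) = (d + 4)/(d + 2)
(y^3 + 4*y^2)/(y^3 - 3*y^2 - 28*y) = y/(y - 7)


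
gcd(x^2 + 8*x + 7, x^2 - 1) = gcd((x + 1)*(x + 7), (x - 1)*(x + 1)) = x + 1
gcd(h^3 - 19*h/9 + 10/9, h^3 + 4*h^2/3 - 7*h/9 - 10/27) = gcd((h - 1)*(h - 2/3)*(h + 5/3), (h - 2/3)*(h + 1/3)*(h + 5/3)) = h^2 + h - 10/9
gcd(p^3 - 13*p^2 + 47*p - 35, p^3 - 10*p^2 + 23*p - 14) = p^2 - 8*p + 7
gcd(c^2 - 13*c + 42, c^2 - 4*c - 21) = c - 7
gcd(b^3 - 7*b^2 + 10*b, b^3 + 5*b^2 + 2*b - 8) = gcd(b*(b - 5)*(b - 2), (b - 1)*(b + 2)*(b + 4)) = 1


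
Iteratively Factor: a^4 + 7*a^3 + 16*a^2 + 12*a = (a + 3)*(a^3 + 4*a^2 + 4*a) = a*(a + 3)*(a^2 + 4*a + 4) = a*(a + 2)*(a + 3)*(a + 2)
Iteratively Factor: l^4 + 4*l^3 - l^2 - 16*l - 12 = (l + 2)*(l^3 + 2*l^2 - 5*l - 6) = (l - 2)*(l + 2)*(l^2 + 4*l + 3) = (l - 2)*(l + 2)*(l + 3)*(l + 1)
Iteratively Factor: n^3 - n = (n - 1)*(n^2 + n) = (n - 1)*(n + 1)*(n)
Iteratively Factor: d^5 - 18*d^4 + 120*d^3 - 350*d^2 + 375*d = (d)*(d^4 - 18*d^3 + 120*d^2 - 350*d + 375) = d*(d - 5)*(d^3 - 13*d^2 + 55*d - 75) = d*(d - 5)^2*(d^2 - 8*d + 15) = d*(d - 5)^2*(d - 3)*(d - 5)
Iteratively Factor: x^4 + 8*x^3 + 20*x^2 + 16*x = (x + 2)*(x^3 + 6*x^2 + 8*x) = (x + 2)*(x + 4)*(x^2 + 2*x) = (x + 2)^2*(x + 4)*(x)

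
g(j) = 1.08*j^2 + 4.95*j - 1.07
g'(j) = 2.16*j + 4.95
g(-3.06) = -6.10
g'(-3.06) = -1.66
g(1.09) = 5.61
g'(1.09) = 7.30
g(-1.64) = -6.28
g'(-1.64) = 1.41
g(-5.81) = 6.63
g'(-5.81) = -7.60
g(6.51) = 76.93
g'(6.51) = 19.01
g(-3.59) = -4.92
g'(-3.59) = -2.80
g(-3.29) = -5.67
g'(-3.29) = -2.16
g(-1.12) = -5.26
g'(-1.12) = 2.53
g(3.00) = 23.50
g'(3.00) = 11.43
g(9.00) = 130.96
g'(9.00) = 24.39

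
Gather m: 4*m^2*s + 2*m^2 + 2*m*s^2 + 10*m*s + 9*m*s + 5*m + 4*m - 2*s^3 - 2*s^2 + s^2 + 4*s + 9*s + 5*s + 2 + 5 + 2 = m^2*(4*s + 2) + m*(2*s^2 + 19*s + 9) - 2*s^3 - s^2 + 18*s + 9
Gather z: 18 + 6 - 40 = -16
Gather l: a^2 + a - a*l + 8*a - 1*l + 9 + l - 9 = a^2 - a*l + 9*a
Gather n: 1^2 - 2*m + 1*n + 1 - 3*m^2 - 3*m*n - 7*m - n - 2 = -3*m^2 - 3*m*n - 9*m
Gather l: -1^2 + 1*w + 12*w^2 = 12*w^2 + w - 1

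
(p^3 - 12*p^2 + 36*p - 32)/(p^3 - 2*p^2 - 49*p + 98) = (p^2 - 10*p + 16)/(p^2 - 49)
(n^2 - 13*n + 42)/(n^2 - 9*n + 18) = (n - 7)/(n - 3)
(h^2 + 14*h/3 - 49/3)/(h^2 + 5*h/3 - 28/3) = (h + 7)/(h + 4)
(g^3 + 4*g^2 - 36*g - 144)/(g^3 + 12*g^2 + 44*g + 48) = (g - 6)/(g + 2)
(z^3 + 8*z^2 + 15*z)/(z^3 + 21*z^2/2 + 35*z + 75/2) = 2*z/(2*z + 5)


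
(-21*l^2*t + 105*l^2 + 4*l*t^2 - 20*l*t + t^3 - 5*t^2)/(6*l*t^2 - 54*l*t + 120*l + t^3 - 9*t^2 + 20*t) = (-21*l^2 + 4*l*t + t^2)/(6*l*t - 24*l + t^2 - 4*t)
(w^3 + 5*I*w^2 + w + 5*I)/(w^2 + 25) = (w^2 + 1)/(w - 5*I)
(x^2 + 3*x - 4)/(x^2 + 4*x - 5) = (x + 4)/(x + 5)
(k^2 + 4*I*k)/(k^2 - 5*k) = (k + 4*I)/(k - 5)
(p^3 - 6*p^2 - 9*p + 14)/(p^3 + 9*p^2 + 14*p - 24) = (p^2 - 5*p - 14)/(p^2 + 10*p + 24)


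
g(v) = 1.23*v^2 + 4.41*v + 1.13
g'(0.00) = 4.41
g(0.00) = 1.13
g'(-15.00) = -32.49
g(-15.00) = 211.73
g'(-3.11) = -3.24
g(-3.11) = -0.69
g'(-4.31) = -6.19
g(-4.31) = 4.97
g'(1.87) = 9.01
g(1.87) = 13.68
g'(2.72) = 11.10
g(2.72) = 22.23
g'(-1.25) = 1.34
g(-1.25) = -2.46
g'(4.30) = 14.99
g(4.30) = 42.84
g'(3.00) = 11.79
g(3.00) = 25.43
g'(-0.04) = 4.31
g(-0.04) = 0.96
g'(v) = 2.46*v + 4.41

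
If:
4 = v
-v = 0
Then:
No Solution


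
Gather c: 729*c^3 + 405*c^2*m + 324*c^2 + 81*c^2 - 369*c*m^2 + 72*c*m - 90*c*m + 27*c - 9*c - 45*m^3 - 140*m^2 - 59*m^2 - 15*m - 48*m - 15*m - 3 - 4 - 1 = 729*c^3 + c^2*(405*m + 405) + c*(-369*m^2 - 18*m + 18) - 45*m^3 - 199*m^2 - 78*m - 8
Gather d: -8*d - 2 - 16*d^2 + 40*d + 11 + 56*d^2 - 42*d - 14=40*d^2 - 10*d - 5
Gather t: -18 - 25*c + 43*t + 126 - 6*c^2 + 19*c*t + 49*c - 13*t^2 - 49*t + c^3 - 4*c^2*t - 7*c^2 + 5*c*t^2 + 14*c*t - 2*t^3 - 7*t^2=c^3 - 13*c^2 + 24*c - 2*t^3 + t^2*(5*c - 20) + t*(-4*c^2 + 33*c - 6) + 108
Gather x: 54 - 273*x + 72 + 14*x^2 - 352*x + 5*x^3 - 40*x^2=5*x^3 - 26*x^2 - 625*x + 126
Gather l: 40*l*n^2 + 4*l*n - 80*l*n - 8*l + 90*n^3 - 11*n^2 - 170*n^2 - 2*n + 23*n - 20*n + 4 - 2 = l*(40*n^2 - 76*n - 8) + 90*n^3 - 181*n^2 + n + 2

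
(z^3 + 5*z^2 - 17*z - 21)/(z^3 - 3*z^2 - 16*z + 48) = (z^2 + 8*z + 7)/(z^2 - 16)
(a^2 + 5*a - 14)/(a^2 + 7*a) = (a - 2)/a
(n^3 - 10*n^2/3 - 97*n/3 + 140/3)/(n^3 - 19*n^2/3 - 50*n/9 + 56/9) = 3*(3*n^2 + 11*n - 20)/(9*n^2 + 6*n - 8)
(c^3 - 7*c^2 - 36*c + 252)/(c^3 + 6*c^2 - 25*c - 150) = (c^2 - 13*c + 42)/(c^2 - 25)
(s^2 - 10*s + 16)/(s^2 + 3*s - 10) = (s - 8)/(s + 5)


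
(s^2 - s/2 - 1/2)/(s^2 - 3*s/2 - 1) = (s - 1)/(s - 2)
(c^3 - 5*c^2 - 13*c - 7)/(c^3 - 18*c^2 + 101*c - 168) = (c^2 + 2*c + 1)/(c^2 - 11*c + 24)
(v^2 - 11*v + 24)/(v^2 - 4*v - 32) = (v - 3)/(v + 4)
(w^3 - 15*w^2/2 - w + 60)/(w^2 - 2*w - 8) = (w^2 - 7*w/2 - 15)/(w + 2)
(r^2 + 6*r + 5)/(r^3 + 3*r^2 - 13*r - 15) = 1/(r - 3)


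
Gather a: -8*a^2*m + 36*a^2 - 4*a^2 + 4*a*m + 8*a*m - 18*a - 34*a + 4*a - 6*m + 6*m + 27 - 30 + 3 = a^2*(32 - 8*m) + a*(12*m - 48)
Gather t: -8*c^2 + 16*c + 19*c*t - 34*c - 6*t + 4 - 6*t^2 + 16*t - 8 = -8*c^2 - 18*c - 6*t^2 + t*(19*c + 10) - 4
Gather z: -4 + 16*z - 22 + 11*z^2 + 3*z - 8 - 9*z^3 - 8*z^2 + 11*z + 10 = -9*z^3 + 3*z^2 + 30*z - 24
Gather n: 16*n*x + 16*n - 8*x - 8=n*(16*x + 16) - 8*x - 8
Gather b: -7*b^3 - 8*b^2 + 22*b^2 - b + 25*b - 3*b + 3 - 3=-7*b^3 + 14*b^2 + 21*b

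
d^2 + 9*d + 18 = (d + 3)*(d + 6)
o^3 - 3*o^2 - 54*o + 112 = (o - 8)*(o - 2)*(o + 7)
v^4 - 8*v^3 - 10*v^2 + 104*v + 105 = (v - 7)*(v - 5)*(v + 1)*(v + 3)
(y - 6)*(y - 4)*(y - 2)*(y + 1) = y^4 - 11*y^3 + 32*y^2 - 4*y - 48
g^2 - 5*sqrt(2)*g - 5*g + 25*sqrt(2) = (g - 5)*(g - 5*sqrt(2))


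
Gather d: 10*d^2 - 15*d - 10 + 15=10*d^2 - 15*d + 5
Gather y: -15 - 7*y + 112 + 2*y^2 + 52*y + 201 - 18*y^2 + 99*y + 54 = -16*y^2 + 144*y + 352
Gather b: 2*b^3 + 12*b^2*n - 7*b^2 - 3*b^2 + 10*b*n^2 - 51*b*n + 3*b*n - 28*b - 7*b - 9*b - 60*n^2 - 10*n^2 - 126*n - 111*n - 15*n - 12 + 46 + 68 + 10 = 2*b^3 + b^2*(12*n - 10) + b*(10*n^2 - 48*n - 44) - 70*n^2 - 252*n + 112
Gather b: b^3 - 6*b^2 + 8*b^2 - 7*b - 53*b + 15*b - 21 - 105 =b^3 + 2*b^2 - 45*b - 126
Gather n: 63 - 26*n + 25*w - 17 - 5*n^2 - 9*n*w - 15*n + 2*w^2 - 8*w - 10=-5*n^2 + n*(-9*w - 41) + 2*w^2 + 17*w + 36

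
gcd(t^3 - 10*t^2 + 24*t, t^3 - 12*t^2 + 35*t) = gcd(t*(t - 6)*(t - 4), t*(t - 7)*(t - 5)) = t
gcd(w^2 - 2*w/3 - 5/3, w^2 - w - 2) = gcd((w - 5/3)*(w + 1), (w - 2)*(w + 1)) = w + 1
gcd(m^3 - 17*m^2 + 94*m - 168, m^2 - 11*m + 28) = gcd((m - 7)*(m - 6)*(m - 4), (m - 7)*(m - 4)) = m^2 - 11*m + 28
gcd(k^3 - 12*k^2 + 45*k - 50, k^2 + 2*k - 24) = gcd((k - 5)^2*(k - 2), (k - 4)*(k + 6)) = 1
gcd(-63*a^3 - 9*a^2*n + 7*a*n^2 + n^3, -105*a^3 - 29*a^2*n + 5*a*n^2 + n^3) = 21*a^2 + 10*a*n + n^2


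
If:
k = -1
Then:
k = -1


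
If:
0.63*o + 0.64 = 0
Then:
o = -1.02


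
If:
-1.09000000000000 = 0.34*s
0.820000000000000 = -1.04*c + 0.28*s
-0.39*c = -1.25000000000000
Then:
No Solution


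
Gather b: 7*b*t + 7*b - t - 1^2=b*(7*t + 7) - t - 1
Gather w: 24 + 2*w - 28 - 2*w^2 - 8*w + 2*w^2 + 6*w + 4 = 0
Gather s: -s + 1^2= 1 - s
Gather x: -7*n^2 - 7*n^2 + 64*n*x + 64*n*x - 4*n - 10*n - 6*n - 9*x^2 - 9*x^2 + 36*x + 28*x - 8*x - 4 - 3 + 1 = -14*n^2 - 20*n - 18*x^2 + x*(128*n + 56) - 6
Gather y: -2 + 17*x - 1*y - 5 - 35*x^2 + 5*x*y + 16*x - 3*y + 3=-35*x^2 + 33*x + y*(5*x - 4) - 4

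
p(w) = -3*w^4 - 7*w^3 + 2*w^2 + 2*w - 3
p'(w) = -12*w^3 - 21*w^2 + 4*w + 2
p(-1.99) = 9.06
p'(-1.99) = 5.45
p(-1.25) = 3.97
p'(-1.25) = -12.38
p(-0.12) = -3.20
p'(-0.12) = 1.24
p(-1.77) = 9.10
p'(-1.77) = -4.33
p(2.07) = -107.46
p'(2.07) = -186.14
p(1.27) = -19.38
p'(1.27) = -51.37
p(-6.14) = -2583.33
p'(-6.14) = 1963.45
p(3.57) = -776.16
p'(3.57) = -797.35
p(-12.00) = -49851.00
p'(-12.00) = 17666.00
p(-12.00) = -49851.00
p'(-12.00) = 17666.00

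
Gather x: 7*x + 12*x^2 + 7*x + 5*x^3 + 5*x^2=5*x^3 + 17*x^2 + 14*x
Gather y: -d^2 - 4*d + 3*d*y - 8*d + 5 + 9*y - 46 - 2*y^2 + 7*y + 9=-d^2 - 12*d - 2*y^2 + y*(3*d + 16) - 32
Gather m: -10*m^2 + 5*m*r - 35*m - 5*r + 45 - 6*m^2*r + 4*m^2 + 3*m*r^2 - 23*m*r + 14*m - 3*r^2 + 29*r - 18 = m^2*(-6*r - 6) + m*(3*r^2 - 18*r - 21) - 3*r^2 + 24*r + 27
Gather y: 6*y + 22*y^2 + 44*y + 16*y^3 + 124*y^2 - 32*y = 16*y^3 + 146*y^2 + 18*y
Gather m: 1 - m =1 - m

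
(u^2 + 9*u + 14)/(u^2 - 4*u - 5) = (u^2 + 9*u + 14)/(u^2 - 4*u - 5)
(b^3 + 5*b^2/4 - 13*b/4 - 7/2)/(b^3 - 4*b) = (4*b^2 - 3*b - 7)/(4*b*(b - 2))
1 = 1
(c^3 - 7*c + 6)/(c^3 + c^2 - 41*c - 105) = (c^2 - 3*c + 2)/(c^2 - 2*c - 35)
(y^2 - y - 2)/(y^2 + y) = (y - 2)/y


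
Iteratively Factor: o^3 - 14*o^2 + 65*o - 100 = (o - 5)*(o^2 - 9*o + 20) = (o - 5)^2*(o - 4)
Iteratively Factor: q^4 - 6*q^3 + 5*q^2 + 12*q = (q - 4)*(q^3 - 2*q^2 - 3*q) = q*(q - 4)*(q^2 - 2*q - 3) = q*(q - 4)*(q + 1)*(q - 3)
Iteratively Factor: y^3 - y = (y - 1)*(y^2 + y) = (y - 1)*(y + 1)*(y)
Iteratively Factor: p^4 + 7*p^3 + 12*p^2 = (p + 3)*(p^3 + 4*p^2) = p*(p + 3)*(p^2 + 4*p) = p*(p + 3)*(p + 4)*(p)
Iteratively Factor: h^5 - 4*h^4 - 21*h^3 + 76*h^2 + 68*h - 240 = (h + 4)*(h^4 - 8*h^3 + 11*h^2 + 32*h - 60) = (h - 3)*(h + 4)*(h^3 - 5*h^2 - 4*h + 20) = (h - 5)*(h - 3)*(h + 4)*(h^2 - 4) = (h - 5)*(h - 3)*(h + 2)*(h + 4)*(h - 2)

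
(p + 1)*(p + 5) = p^2 + 6*p + 5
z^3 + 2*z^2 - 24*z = z*(z - 4)*(z + 6)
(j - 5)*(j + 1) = j^2 - 4*j - 5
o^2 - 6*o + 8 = (o - 4)*(o - 2)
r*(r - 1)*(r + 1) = r^3 - r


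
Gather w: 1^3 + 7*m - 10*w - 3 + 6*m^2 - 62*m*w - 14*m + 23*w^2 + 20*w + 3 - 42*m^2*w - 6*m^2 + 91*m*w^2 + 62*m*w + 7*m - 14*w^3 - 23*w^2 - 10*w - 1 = -42*m^2*w + 91*m*w^2 - 14*w^3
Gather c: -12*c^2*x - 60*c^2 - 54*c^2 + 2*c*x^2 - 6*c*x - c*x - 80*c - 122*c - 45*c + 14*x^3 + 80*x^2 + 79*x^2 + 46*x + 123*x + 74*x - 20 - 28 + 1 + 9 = c^2*(-12*x - 114) + c*(2*x^2 - 7*x - 247) + 14*x^3 + 159*x^2 + 243*x - 38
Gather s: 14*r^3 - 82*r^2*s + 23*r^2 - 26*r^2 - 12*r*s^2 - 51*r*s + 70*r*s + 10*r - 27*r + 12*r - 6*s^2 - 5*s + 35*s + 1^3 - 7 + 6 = 14*r^3 - 3*r^2 - 5*r + s^2*(-12*r - 6) + s*(-82*r^2 + 19*r + 30)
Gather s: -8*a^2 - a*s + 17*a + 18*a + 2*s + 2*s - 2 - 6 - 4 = -8*a^2 + 35*a + s*(4 - a) - 12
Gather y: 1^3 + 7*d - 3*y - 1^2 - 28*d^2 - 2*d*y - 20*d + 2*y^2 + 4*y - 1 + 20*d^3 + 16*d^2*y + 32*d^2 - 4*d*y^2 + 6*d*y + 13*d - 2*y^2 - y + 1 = 20*d^3 + 4*d^2 - 4*d*y^2 + y*(16*d^2 + 4*d)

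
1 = 1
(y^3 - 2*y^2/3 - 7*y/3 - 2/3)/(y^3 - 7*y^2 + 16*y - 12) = (3*y^2 + 4*y + 1)/(3*(y^2 - 5*y + 6))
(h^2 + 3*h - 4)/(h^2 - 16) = (h - 1)/(h - 4)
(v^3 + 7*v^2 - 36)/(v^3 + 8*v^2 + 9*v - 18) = (v - 2)/(v - 1)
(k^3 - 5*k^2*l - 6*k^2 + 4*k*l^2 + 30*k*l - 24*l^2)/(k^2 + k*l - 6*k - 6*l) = (k^2 - 5*k*l + 4*l^2)/(k + l)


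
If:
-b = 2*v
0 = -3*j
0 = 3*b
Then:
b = 0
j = 0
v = 0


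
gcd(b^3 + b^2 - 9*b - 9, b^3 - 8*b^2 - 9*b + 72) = b^2 - 9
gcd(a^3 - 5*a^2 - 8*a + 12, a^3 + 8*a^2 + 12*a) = a + 2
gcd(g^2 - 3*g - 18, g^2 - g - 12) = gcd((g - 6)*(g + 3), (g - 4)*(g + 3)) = g + 3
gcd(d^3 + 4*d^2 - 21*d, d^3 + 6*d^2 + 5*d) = d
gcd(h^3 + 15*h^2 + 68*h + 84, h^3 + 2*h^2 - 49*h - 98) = h^2 + 9*h + 14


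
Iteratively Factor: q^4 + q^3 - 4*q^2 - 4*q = (q + 1)*(q^3 - 4*q) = (q + 1)*(q + 2)*(q^2 - 2*q) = q*(q + 1)*(q + 2)*(q - 2)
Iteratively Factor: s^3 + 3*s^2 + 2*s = (s + 1)*(s^2 + 2*s) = s*(s + 1)*(s + 2)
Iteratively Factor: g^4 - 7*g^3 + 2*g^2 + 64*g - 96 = (g - 2)*(g^3 - 5*g^2 - 8*g + 48) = (g - 4)*(g - 2)*(g^2 - g - 12) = (g - 4)^2*(g - 2)*(g + 3)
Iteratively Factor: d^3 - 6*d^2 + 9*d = (d - 3)*(d^2 - 3*d) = d*(d - 3)*(d - 3)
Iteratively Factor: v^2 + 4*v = (v)*(v + 4)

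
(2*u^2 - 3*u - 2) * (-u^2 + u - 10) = -2*u^4 + 5*u^3 - 21*u^2 + 28*u + 20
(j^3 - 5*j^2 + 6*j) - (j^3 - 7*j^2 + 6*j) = 2*j^2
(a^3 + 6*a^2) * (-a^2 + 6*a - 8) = -a^5 + 28*a^3 - 48*a^2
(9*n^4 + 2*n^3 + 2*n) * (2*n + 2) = 18*n^5 + 22*n^4 + 4*n^3 + 4*n^2 + 4*n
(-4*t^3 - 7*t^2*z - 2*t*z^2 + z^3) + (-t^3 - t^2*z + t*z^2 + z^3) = -5*t^3 - 8*t^2*z - t*z^2 + 2*z^3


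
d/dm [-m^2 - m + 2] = -2*m - 1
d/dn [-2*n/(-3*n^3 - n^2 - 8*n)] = -(12*n + 2)/(3*n^2 + n + 8)^2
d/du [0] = 0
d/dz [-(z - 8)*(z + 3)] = 5 - 2*z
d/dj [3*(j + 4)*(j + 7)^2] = 9*(j + 5)*(j + 7)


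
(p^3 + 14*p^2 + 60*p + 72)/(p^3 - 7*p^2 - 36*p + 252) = (p^2 + 8*p + 12)/(p^2 - 13*p + 42)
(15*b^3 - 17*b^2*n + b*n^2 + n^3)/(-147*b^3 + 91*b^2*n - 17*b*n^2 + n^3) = (-5*b^2 + 4*b*n + n^2)/(49*b^2 - 14*b*n + n^2)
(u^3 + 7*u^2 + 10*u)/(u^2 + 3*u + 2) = u*(u + 5)/(u + 1)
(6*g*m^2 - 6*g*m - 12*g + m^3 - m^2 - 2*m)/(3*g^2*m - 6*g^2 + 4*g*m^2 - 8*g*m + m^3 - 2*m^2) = (6*g*m + 6*g + m^2 + m)/(3*g^2 + 4*g*m + m^2)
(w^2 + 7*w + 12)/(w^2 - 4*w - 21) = (w + 4)/(w - 7)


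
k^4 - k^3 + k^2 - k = k*(k - 1)*(k - I)*(k + I)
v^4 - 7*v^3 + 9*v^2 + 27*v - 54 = (v - 3)^3*(v + 2)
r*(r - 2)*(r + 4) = r^3 + 2*r^2 - 8*r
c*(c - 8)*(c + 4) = c^3 - 4*c^2 - 32*c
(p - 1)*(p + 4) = p^2 + 3*p - 4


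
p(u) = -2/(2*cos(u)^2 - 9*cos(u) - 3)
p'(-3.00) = -0.06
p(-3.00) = -0.25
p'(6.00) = -0.03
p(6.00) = 0.20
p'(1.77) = 14.75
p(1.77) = 1.75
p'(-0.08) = -0.01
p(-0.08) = 0.20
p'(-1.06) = -0.26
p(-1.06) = 0.29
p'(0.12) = 0.01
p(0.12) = 0.20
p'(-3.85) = 0.63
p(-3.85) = -0.40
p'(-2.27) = -1.35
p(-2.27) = -0.55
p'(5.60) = -0.10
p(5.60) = 0.23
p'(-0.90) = -0.17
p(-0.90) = 0.26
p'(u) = -2*(4*sin(u)*cos(u) - 9*sin(u))/(2*cos(u)^2 - 9*cos(u) - 3)^2 = 2*(9 - 4*cos(u))*sin(u)/(9*cos(u) - cos(2*u) + 2)^2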